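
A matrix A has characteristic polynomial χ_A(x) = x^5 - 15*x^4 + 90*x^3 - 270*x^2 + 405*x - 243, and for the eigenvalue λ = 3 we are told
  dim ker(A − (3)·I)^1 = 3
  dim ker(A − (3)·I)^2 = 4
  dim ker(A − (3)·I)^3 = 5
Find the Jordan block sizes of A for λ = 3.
Block sizes for λ = 3: [3, 1, 1]

From the dimensions of kernels of powers, the number of Jordan blocks of size at least j is d_j − d_{j−1} where d_j = dim ker(N^j) (with d_0 = 0). Computing the differences gives [3, 1, 1].
The number of blocks of size exactly k is (#blocks of size ≥ k) − (#blocks of size ≥ k + 1), so the partition is: 2 block(s) of size 1, 1 block(s) of size 3.
In nonincreasing order the block sizes are [3, 1, 1].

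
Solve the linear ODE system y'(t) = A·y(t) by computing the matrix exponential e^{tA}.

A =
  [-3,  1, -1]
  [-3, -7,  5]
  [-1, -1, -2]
e^{tA} =
  [-t^2*exp(-4*t)/2 + t*exp(-4*t) + exp(-4*t), -t^2*exp(-4*t)/2 + t*exp(-4*t), t^2*exp(-4*t) - t*exp(-4*t)]
  [t^2*exp(-4*t)/2 - 3*t*exp(-4*t), t^2*exp(-4*t)/2 - 3*t*exp(-4*t) + exp(-4*t), -t^2*exp(-4*t) + 5*t*exp(-4*t)]
  [-t*exp(-4*t), -t*exp(-4*t), 2*t*exp(-4*t) + exp(-4*t)]

Strategy: write A = P · J · P⁻¹ where J is a Jordan canonical form, so e^{tA} = P · e^{tJ} · P⁻¹, and e^{tJ} can be computed block-by-block.

A has Jordan form
J =
  [-4,  1,  0]
  [ 0, -4,  1]
  [ 0,  0, -4]
(up to reordering of blocks).

Per-block formulas:
  For a 3×3 Jordan block J_3(-4): exp(t · J_3(-4)) = e^(-4t)·(I + t·N + (t^2/2)·N^2), where N is the 3×3 nilpotent shift.

After assembling e^{tJ} and conjugating by P, we get:

e^{tA} =
  [-t^2*exp(-4*t)/2 + t*exp(-4*t) + exp(-4*t), -t^2*exp(-4*t)/2 + t*exp(-4*t), t^2*exp(-4*t) - t*exp(-4*t)]
  [t^2*exp(-4*t)/2 - 3*t*exp(-4*t), t^2*exp(-4*t)/2 - 3*t*exp(-4*t) + exp(-4*t), -t^2*exp(-4*t) + 5*t*exp(-4*t)]
  [-t*exp(-4*t), -t*exp(-4*t), 2*t*exp(-4*t) + exp(-4*t)]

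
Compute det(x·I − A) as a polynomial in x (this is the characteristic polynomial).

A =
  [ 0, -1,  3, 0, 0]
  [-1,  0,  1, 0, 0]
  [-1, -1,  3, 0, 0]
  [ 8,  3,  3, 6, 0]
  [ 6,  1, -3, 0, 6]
x^5 - 15*x^4 + 75*x^3 - 145*x^2 + 120*x - 36

Expanding det(x·I − A) (e.g. by cofactor expansion or by noting that A is similar to its Jordan form J, which has the same characteristic polynomial as A) gives
  χ_A(x) = x^5 - 15*x^4 + 75*x^3 - 145*x^2 + 120*x - 36
which factors as (x - 6)^2*(x - 1)^3. The eigenvalues (with algebraic multiplicities) are λ = 1 with multiplicity 3, λ = 6 with multiplicity 2.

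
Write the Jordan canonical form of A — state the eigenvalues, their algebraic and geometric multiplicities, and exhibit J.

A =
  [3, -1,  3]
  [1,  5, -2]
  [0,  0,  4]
J_3(4)

The characteristic polynomial is
  det(x·I − A) = x^3 - 12*x^2 + 48*x - 64 = (x - 4)^3

Eigenvalues and multiplicities (the geometric multiplicity of λ is n − rank(A − λI), which equals the number of Jordan blocks for λ):
  λ = 4: algebraic multiplicity = 3, geometric multiplicity = 1

Determining the block sizes for each eigenvalue:
  λ = 4: one block (gm = 1), so the single block has size am = 3 → block sizes [3]

Assembling the blocks gives a Jordan form
J =
  [4, 1, 0]
  [0, 4, 1]
  [0, 0, 4]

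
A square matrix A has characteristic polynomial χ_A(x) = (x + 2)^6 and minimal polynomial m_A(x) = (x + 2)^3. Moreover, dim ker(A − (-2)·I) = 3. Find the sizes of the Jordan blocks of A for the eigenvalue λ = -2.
Block sizes for λ = -2: [3, 2, 1]

Step 1 — from the characteristic polynomial, algebraic multiplicity of λ = -2 is 6. From dim ker(A − (-2)·I) = 3, there are exactly 3 Jordan blocks for λ = -2.
Step 2 — from the minimal polynomial, the factor (x + 2)^3 tells us the largest block for λ = -2 has size 3.
Step 3 — with total size 6, 3 blocks, and largest block 3, the block sizes (in nonincreasing order) are [3, 2, 1].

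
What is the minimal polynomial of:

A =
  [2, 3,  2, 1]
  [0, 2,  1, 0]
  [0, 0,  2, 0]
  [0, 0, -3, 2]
x^2 - 4*x + 4

The characteristic polynomial is χ_A(x) = (x - 2)^4, so the eigenvalues are known. The minimal polynomial is
  m_A(x) = Π_λ (x − λ)^{k_λ}
where k_λ is the size of the *largest* Jordan block for λ (equivalently, the smallest k with (A − λI)^k v = 0 for every generalised eigenvector v of λ).

  λ = 2: largest Jordan block has size 2, contributing (x − 2)^2

So m_A(x) = (x - 2)^2 = x^2 - 4*x + 4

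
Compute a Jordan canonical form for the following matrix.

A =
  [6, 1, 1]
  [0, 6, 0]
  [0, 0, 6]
J_2(6) ⊕ J_1(6)

The characteristic polynomial is
  det(x·I − A) = x^3 - 18*x^2 + 108*x - 216 = (x - 6)^3

Eigenvalues and multiplicities (the geometric multiplicity of λ is n − rank(A − λI), which equals the number of Jordan blocks for λ):
  λ = 6: algebraic multiplicity = 3, geometric multiplicity = 2

Determining the block sizes for each eigenvalue:
  λ = 6: 2 blocks summing to 3 forces exactly one block of size 2 and the rest size 1 → block sizes [2, 1]

Assembling the blocks gives a Jordan form
J =
  [6, 1, 0]
  [0, 6, 0]
  [0, 0, 6]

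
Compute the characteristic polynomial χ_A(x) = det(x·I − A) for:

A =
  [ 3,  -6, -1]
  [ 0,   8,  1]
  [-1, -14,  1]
x^3 - 12*x^2 + 48*x - 64

Expanding det(x·I − A) (e.g. by cofactor expansion or by noting that A is similar to its Jordan form J, which has the same characteristic polynomial as A) gives
  χ_A(x) = x^3 - 12*x^2 + 48*x - 64
which factors as (x - 4)^3. The eigenvalues (with algebraic multiplicities) are λ = 4 with multiplicity 3.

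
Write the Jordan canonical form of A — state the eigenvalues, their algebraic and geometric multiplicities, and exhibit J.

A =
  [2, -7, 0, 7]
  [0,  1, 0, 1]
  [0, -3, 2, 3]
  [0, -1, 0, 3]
J_2(2) ⊕ J_1(2) ⊕ J_1(2)

The characteristic polynomial is
  det(x·I − A) = x^4 - 8*x^3 + 24*x^2 - 32*x + 16 = (x - 2)^4

Eigenvalues and multiplicities (the geometric multiplicity of λ is n − rank(A − λI), which equals the number of Jordan blocks for λ):
  λ = 2: algebraic multiplicity = 4, geometric multiplicity = 3

Determining the block sizes for each eigenvalue:
  λ = 2: 3 blocks summing to 4 forces exactly one block of size 2 and the rest size 1 → block sizes [2, 1, 1]

Assembling the blocks gives a Jordan form
J =
  [2, 1, 0, 0]
  [0, 2, 0, 0]
  [0, 0, 2, 0]
  [0, 0, 0, 2]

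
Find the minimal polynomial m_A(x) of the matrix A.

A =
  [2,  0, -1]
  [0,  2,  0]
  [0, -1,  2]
x^3 - 6*x^2 + 12*x - 8

The characteristic polynomial is χ_A(x) = (x - 2)^3, so the eigenvalues are known. The minimal polynomial is
  m_A(x) = Π_λ (x − λ)^{k_λ}
where k_λ is the size of the *largest* Jordan block for λ (equivalently, the smallest k with (A − λI)^k v = 0 for every generalised eigenvector v of λ).

  λ = 2: largest Jordan block has size 3, contributing (x − 2)^3

So m_A(x) = (x - 2)^3 = x^3 - 6*x^2 + 12*x - 8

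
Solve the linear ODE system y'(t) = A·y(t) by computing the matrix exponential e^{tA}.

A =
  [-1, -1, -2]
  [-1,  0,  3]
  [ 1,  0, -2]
e^{tA} =
  [-t^2*exp(-t)/2 + exp(-t), -t^2*exp(-t)/2 - t*exp(-t), -t^2*exp(-t)/2 - 2*t*exp(-t)]
  [t^2*exp(-t) - t*exp(-t), t^2*exp(-t) + t*exp(-t) + exp(-t), t^2*exp(-t) + 3*t*exp(-t)]
  [-t^2*exp(-t)/2 + t*exp(-t), -t^2*exp(-t)/2, -t^2*exp(-t)/2 - t*exp(-t) + exp(-t)]

Strategy: write A = P · J · P⁻¹ where J is a Jordan canonical form, so e^{tA} = P · e^{tJ} · P⁻¹, and e^{tJ} can be computed block-by-block.

A has Jordan form
J =
  [-1,  1,  0]
  [ 0, -1,  1]
  [ 0,  0, -1]
(up to reordering of blocks).

Per-block formulas:
  For a 3×3 Jordan block J_3(-1): exp(t · J_3(-1)) = e^(-1t)·(I + t·N + (t^2/2)·N^2), where N is the 3×3 nilpotent shift.

After assembling e^{tJ} and conjugating by P, we get:

e^{tA} =
  [-t^2*exp(-t)/2 + exp(-t), -t^2*exp(-t)/2 - t*exp(-t), -t^2*exp(-t)/2 - 2*t*exp(-t)]
  [t^2*exp(-t) - t*exp(-t), t^2*exp(-t) + t*exp(-t) + exp(-t), t^2*exp(-t) + 3*t*exp(-t)]
  [-t^2*exp(-t)/2 + t*exp(-t), -t^2*exp(-t)/2, -t^2*exp(-t)/2 - t*exp(-t) + exp(-t)]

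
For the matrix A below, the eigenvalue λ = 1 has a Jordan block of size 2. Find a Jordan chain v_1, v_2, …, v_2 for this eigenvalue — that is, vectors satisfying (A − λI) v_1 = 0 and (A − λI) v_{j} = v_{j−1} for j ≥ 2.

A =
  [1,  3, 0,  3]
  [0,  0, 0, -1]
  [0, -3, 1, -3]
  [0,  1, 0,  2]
A Jordan chain for λ = 1 of length 2:
v_1 = (3, -1, -3, 1)ᵀ
v_2 = (0, 1, 0, 0)ᵀ

Let N = A − (1)·I. We want v_2 with N^2 v_2 = 0 but N^1 v_2 ≠ 0; then v_{j-1} := N · v_j for j = 2, …, 2.

Pick v_2 = (0, 1, 0, 0)ᵀ.
Then v_1 = N · v_2 = (3, -1, -3, 1)ᵀ.

Sanity check: (A − (1)·I) v_1 = (0, 0, 0, 0)ᵀ = 0. ✓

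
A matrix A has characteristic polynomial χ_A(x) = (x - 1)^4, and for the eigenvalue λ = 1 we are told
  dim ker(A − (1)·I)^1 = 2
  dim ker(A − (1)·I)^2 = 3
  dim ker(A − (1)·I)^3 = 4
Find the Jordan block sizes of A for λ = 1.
Block sizes for λ = 1: [3, 1]

From the dimensions of kernels of powers, the number of Jordan blocks of size at least j is d_j − d_{j−1} where d_j = dim ker(N^j) (with d_0 = 0). Computing the differences gives [2, 1, 1].
The number of blocks of size exactly k is (#blocks of size ≥ k) − (#blocks of size ≥ k + 1), so the partition is: 1 block(s) of size 1, 1 block(s) of size 3.
In nonincreasing order the block sizes are [3, 1].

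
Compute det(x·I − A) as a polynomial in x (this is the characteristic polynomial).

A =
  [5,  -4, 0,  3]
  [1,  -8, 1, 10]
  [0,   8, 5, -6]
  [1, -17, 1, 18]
x^4 - 20*x^3 + 150*x^2 - 500*x + 625

Expanding det(x·I − A) (e.g. by cofactor expansion or by noting that A is similar to its Jordan form J, which has the same characteristic polynomial as A) gives
  χ_A(x) = x^4 - 20*x^3 + 150*x^2 - 500*x + 625
which factors as (x - 5)^4. The eigenvalues (with algebraic multiplicities) are λ = 5 with multiplicity 4.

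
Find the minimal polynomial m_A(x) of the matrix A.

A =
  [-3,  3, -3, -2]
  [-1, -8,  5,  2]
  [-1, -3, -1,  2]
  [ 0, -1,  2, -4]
x^3 + 12*x^2 + 48*x + 64

The characteristic polynomial is χ_A(x) = (x + 4)^4, so the eigenvalues are known. The minimal polynomial is
  m_A(x) = Π_λ (x − λ)^{k_λ}
where k_λ is the size of the *largest* Jordan block for λ (equivalently, the smallest k with (A − λI)^k v = 0 for every generalised eigenvector v of λ).

  λ = -4: largest Jordan block has size 3, contributing (x + 4)^3

So m_A(x) = (x + 4)^3 = x^3 + 12*x^2 + 48*x + 64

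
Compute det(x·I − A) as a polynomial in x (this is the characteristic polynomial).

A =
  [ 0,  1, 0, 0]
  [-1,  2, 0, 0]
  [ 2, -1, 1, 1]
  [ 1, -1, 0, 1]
x^4 - 4*x^3 + 6*x^2 - 4*x + 1

Expanding det(x·I − A) (e.g. by cofactor expansion or by noting that A is similar to its Jordan form J, which has the same characteristic polynomial as A) gives
  χ_A(x) = x^4 - 4*x^3 + 6*x^2 - 4*x + 1
which factors as (x - 1)^4. The eigenvalues (with algebraic multiplicities) are λ = 1 with multiplicity 4.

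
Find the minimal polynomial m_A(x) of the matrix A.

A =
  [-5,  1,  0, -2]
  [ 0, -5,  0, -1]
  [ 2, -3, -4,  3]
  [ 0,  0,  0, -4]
x^3 + 14*x^2 + 65*x + 100

The characteristic polynomial is χ_A(x) = (x + 4)^2*(x + 5)^2, so the eigenvalues are known. The minimal polynomial is
  m_A(x) = Π_λ (x − λ)^{k_λ}
where k_λ is the size of the *largest* Jordan block for λ (equivalently, the smallest k with (A − λI)^k v = 0 for every generalised eigenvector v of λ).

  λ = -5: largest Jordan block has size 2, contributing (x + 5)^2
  λ = -4: largest Jordan block has size 1, contributing (x + 4)

So m_A(x) = (x + 4)*(x + 5)^2 = x^3 + 14*x^2 + 65*x + 100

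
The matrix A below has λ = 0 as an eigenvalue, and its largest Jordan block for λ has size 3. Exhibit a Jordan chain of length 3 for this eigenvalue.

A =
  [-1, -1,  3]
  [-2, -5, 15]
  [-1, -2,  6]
A Jordan chain for λ = 0 of length 3:
v_1 = (0, -3, -1)ᵀ
v_2 = (-1, -2, -1)ᵀ
v_3 = (1, 0, 0)ᵀ

Let N = A − (0)·I. We want v_3 with N^3 v_3 = 0 but N^2 v_3 ≠ 0; then v_{j-1} := N · v_j for j = 3, …, 2.

Pick v_3 = (1, 0, 0)ᵀ.
Then v_2 = N · v_3 = (-1, -2, -1)ᵀ.
Then v_1 = N · v_2 = (0, -3, -1)ᵀ.

Sanity check: (A − (0)·I) v_1 = (0, 0, 0)ᵀ = 0. ✓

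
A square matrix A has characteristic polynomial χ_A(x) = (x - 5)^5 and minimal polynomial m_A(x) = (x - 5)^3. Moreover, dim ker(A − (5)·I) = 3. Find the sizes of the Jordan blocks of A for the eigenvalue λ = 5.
Block sizes for λ = 5: [3, 1, 1]

Step 1 — from the characteristic polynomial, algebraic multiplicity of λ = 5 is 5. From dim ker(A − (5)·I) = 3, there are exactly 3 Jordan blocks for λ = 5.
Step 2 — from the minimal polynomial, the factor (x − 5)^3 tells us the largest block for λ = 5 has size 3.
Step 3 — with total size 5, 3 blocks, and largest block 3, the block sizes (in nonincreasing order) are [3, 1, 1].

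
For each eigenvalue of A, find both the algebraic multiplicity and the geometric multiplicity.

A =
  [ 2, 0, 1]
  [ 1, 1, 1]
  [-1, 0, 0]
λ = 1: alg = 3, geom = 2

Step 1 — factor the characteristic polynomial to read off the algebraic multiplicities:
  χ_A(x) = (x - 1)^3

Step 2 — compute geometric multiplicities via the rank-nullity identity g(λ) = n − rank(A − λI):
  rank(A − (1)·I) = 1, so dim ker(A − (1)·I) = n − 1 = 2

Summary:
  λ = 1: algebraic multiplicity = 3, geometric multiplicity = 2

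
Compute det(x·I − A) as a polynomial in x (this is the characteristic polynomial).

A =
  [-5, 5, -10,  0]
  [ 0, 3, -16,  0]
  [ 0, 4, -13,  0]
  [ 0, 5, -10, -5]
x^4 + 20*x^3 + 150*x^2 + 500*x + 625

Expanding det(x·I − A) (e.g. by cofactor expansion or by noting that A is similar to its Jordan form J, which has the same characteristic polynomial as A) gives
  χ_A(x) = x^4 + 20*x^3 + 150*x^2 + 500*x + 625
which factors as (x + 5)^4. The eigenvalues (with algebraic multiplicities) are λ = -5 with multiplicity 4.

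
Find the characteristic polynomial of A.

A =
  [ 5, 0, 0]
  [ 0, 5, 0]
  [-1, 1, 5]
x^3 - 15*x^2 + 75*x - 125

Expanding det(x·I − A) (e.g. by cofactor expansion or by noting that A is similar to its Jordan form J, which has the same characteristic polynomial as A) gives
  χ_A(x) = x^3 - 15*x^2 + 75*x - 125
which factors as (x - 5)^3. The eigenvalues (with algebraic multiplicities) are λ = 5 with multiplicity 3.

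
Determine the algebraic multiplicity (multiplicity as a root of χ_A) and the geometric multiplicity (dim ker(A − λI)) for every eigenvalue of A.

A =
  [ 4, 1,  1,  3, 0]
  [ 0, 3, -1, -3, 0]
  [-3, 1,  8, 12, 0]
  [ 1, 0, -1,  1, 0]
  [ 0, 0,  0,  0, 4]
λ = 4: alg = 5, geom = 3

Step 1 — factor the characteristic polynomial to read off the algebraic multiplicities:
  χ_A(x) = (x - 4)^5

Step 2 — compute geometric multiplicities via the rank-nullity identity g(λ) = n − rank(A − λI):
  rank(A − (4)·I) = 2, so dim ker(A − (4)·I) = n − 2 = 3

Summary:
  λ = 4: algebraic multiplicity = 5, geometric multiplicity = 3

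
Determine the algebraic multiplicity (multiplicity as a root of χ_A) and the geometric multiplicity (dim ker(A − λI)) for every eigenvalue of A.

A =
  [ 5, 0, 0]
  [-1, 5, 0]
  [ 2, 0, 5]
λ = 5: alg = 3, geom = 2

Step 1 — factor the characteristic polynomial to read off the algebraic multiplicities:
  χ_A(x) = (x - 5)^3

Step 2 — compute geometric multiplicities via the rank-nullity identity g(λ) = n − rank(A − λI):
  rank(A − (5)·I) = 1, so dim ker(A − (5)·I) = n − 1 = 2

Summary:
  λ = 5: algebraic multiplicity = 3, geometric multiplicity = 2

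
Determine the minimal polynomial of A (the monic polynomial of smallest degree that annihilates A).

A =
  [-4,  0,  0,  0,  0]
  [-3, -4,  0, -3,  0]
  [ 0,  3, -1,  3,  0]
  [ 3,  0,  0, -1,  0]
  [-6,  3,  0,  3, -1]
x^2 + 5*x + 4

The characteristic polynomial is χ_A(x) = (x + 1)^3*(x + 4)^2, so the eigenvalues are known. The minimal polynomial is
  m_A(x) = Π_λ (x − λ)^{k_λ}
where k_λ is the size of the *largest* Jordan block for λ (equivalently, the smallest k with (A − λI)^k v = 0 for every generalised eigenvector v of λ).

  λ = -4: largest Jordan block has size 1, contributing (x + 4)
  λ = -1: largest Jordan block has size 1, contributing (x + 1)

So m_A(x) = (x + 1)*(x + 4) = x^2 + 5*x + 4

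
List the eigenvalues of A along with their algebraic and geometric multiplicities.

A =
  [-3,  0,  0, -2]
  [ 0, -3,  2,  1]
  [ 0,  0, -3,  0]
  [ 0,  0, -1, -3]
λ = -3: alg = 4, geom = 2

Step 1 — factor the characteristic polynomial to read off the algebraic multiplicities:
  χ_A(x) = (x + 3)^4

Step 2 — compute geometric multiplicities via the rank-nullity identity g(λ) = n − rank(A − λI):
  rank(A − (-3)·I) = 2, so dim ker(A − (-3)·I) = n − 2 = 2

Summary:
  λ = -3: algebraic multiplicity = 4, geometric multiplicity = 2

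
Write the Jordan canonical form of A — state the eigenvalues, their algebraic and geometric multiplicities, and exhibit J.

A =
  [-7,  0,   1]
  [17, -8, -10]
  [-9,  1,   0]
J_3(-5)

The characteristic polynomial is
  det(x·I − A) = x^3 + 15*x^2 + 75*x + 125 = (x + 5)^3

Eigenvalues and multiplicities (the geometric multiplicity of λ is n − rank(A − λI), which equals the number of Jordan blocks for λ):
  λ = -5: algebraic multiplicity = 3, geometric multiplicity = 1

Determining the block sizes for each eigenvalue:
  λ = -5: one block (gm = 1), so the single block has size am = 3 → block sizes [3]

Assembling the blocks gives a Jordan form
J =
  [-5,  1,  0]
  [ 0, -5,  1]
  [ 0,  0, -5]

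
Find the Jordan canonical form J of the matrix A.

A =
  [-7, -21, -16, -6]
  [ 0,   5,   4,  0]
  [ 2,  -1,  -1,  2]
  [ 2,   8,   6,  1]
J_2(-1) ⊕ J_1(-1) ⊕ J_1(1)

The characteristic polynomial is
  det(x·I − A) = x^4 + 2*x^3 - 2*x - 1 = (x - 1)*(x + 1)^3

Eigenvalues and multiplicities (the geometric multiplicity of λ is n − rank(A − λI), which equals the number of Jordan blocks for λ):
  λ = -1: algebraic multiplicity = 3, geometric multiplicity = 2
  λ = 1: algebraic multiplicity = 1, geometric multiplicity = 1

Determining the block sizes for each eigenvalue:
  λ = -1: 2 blocks summing to 3 forces exactly one block of size 2 and the rest size 1 → block sizes [2, 1]
  λ = 1: one block (gm = 1), so the single block has size am = 1 → block sizes [1]

Assembling the blocks gives a Jordan form
J =
  [-1,  1,  0, 0]
  [ 0, -1,  0, 0]
  [ 0,  0, -1, 0]
  [ 0,  0,  0, 1]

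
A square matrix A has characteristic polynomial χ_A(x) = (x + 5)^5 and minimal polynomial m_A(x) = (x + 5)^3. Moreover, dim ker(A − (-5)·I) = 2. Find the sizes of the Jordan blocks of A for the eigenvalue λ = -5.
Block sizes for λ = -5: [3, 2]

Step 1 — from the characteristic polynomial, algebraic multiplicity of λ = -5 is 5. From dim ker(A − (-5)·I) = 2, there are exactly 2 Jordan blocks for λ = -5.
Step 2 — from the minimal polynomial, the factor (x + 5)^3 tells us the largest block for λ = -5 has size 3.
Step 3 — with total size 5, 2 blocks, and largest block 3, the block sizes (in nonincreasing order) are [3, 2].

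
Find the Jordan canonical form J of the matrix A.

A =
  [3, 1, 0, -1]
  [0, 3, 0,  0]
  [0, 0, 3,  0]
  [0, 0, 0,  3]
J_2(3) ⊕ J_1(3) ⊕ J_1(3)

The characteristic polynomial is
  det(x·I − A) = x^4 - 12*x^3 + 54*x^2 - 108*x + 81 = (x - 3)^4

Eigenvalues and multiplicities (the geometric multiplicity of λ is n − rank(A − λI), which equals the number of Jordan blocks for λ):
  λ = 3: algebraic multiplicity = 4, geometric multiplicity = 3

Determining the block sizes for each eigenvalue:
  λ = 3: 3 blocks summing to 4 forces exactly one block of size 2 and the rest size 1 → block sizes [2, 1, 1]

Assembling the blocks gives a Jordan form
J =
  [3, 1, 0, 0]
  [0, 3, 0, 0]
  [0, 0, 3, 0]
  [0, 0, 0, 3]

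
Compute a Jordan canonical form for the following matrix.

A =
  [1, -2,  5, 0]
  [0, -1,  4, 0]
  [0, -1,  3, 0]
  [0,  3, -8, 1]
J_3(1) ⊕ J_1(1)

The characteristic polynomial is
  det(x·I − A) = x^4 - 4*x^3 + 6*x^2 - 4*x + 1 = (x - 1)^4

Eigenvalues and multiplicities (the geometric multiplicity of λ is n − rank(A − λI), which equals the number of Jordan blocks for λ):
  λ = 1: algebraic multiplicity = 4, geometric multiplicity = 2

Determining the block sizes for each eigenvalue:
  λ = 1: with am = 4 and gm = 2, the partition is not yet determined (e.g. several partitions of 4 into 2 parts exist). Let N = A − (1)·I. Computing rank(N^1) = 2, rank(N^2) = 1, rank(N^3) = 0; the number of blocks of size ≥ j is rank(N^{j−1}) − rank(N^j), giving [2, 1, 1]. So we have 1 block(s) of size 3, 1 block(s) of size 1 → block sizes [3, 1]

Assembling the blocks gives a Jordan form
J =
  [1, 1, 0, 0]
  [0, 1, 1, 0]
  [0, 0, 1, 0]
  [0, 0, 0, 1]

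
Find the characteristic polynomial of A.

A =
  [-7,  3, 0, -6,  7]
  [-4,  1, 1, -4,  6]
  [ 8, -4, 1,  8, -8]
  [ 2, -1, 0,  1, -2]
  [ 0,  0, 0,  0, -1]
x^5 + 5*x^4 + 10*x^3 + 10*x^2 + 5*x + 1

Expanding det(x·I − A) (e.g. by cofactor expansion or by noting that A is similar to its Jordan form J, which has the same characteristic polynomial as A) gives
  χ_A(x) = x^5 + 5*x^4 + 10*x^3 + 10*x^2 + 5*x + 1
which factors as (x + 1)^5. The eigenvalues (with algebraic multiplicities) are λ = -1 with multiplicity 5.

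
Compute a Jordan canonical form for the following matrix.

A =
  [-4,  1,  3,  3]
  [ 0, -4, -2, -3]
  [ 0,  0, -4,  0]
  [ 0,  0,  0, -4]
J_3(-4) ⊕ J_1(-4)

The characteristic polynomial is
  det(x·I − A) = x^4 + 16*x^3 + 96*x^2 + 256*x + 256 = (x + 4)^4

Eigenvalues and multiplicities (the geometric multiplicity of λ is n − rank(A − λI), which equals the number of Jordan blocks for λ):
  λ = -4: algebraic multiplicity = 4, geometric multiplicity = 2

Determining the block sizes for each eigenvalue:
  λ = -4: with am = 4 and gm = 2, the partition is not yet determined (e.g. several partitions of 4 into 2 parts exist). Let N = A − (-4)·I. Computing rank(N^1) = 2, rank(N^2) = 1, rank(N^3) = 0; the number of blocks of size ≥ j is rank(N^{j−1}) − rank(N^j), giving [2, 1, 1]. So we have 1 block(s) of size 3, 1 block(s) of size 1 → block sizes [3, 1]

Assembling the blocks gives a Jordan form
J =
  [-4,  1,  0,  0]
  [ 0, -4,  1,  0]
  [ 0,  0, -4,  0]
  [ 0,  0,  0, -4]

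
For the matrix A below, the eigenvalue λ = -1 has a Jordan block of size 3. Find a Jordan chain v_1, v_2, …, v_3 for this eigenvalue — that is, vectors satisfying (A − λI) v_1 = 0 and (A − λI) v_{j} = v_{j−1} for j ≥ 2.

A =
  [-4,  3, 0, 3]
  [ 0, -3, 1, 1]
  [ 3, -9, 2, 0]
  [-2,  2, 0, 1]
A Jordan chain for λ = -1 of length 3:
v_1 = (3, 1, 0, 2)ᵀ
v_2 = (-3, 0, 3, -2)ᵀ
v_3 = (1, 0, 0, 0)ᵀ

Let N = A − (-1)·I. We want v_3 with N^3 v_3 = 0 but N^2 v_3 ≠ 0; then v_{j-1} := N · v_j for j = 3, …, 2.

Pick v_3 = (1, 0, 0, 0)ᵀ.
Then v_2 = N · v_3 = (-3, 0, 3, -2)ᵀ.
Then v_1 = N · v_2 = (3, 1, 0, 2)ᵀ.

Sanity check: (A − (-1)·I) v_1 = (0, 0, 0, 0)ᵀ = 0. ✓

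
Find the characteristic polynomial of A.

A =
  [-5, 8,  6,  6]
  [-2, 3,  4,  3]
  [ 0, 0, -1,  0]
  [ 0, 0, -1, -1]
x^4 + 4*x^3 + 6*x^2 + 4*x + 1

Expanding det(x·I − A) (e.g. by cofactor expansion or by noting that A is similar to its Jordan form J, which has the same characteristic polynomial as A) gives
  χ_A(x) = x^4 + 4*x^3 + 6*x^2 + 4*x + 1
which factors as (x + 1)^4. The eigenvalues (with algebraic multiplicities) are λ = -1 with multiplicity 4.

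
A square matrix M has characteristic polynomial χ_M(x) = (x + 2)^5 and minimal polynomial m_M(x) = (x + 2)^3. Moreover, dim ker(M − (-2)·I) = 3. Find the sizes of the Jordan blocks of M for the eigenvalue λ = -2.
Block sizes for λ = -2: [3, 1, 1]

Step 1 — from the characteristic polynomial, algebraic multiplicity of λ = -2 is 5. From dim ker(M − (-2)·I) = 3, there are exactly 3 Jordan blocks for λ = -2.
Step 2 — from the minimal polynomial, the factor (x + 2)^3 tells us the largest block for λ = -2 has size 3.
Step 3 — with total size 5, 3 blocks, and largest block 3, the block sizes (in nonincreasing order) are [3, 1, 1].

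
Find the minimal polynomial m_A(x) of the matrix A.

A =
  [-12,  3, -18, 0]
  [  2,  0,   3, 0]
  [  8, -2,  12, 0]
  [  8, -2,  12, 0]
x^3

The characteristic polynomial is χ_A(x) = x^4, so the eigenvalues are known. The minimal polynomial is
  m_A(x) = Π_λ (x − λ)^{k_λ}
where k_λ is the size of the *largest* Jordan block for λ (equivalently, the smallest k with (A − λI)^k v = 0 for every generalised eigenvector v of λ).

  λ = 0: largest Jordan block has size 3, contributing (x − 0)^3

So m_A(x) = x^3 = x^3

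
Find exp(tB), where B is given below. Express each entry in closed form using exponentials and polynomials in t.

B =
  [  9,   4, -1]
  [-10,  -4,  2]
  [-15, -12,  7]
e^{tB} =
  [5*t*exp(4*t) + exp(4*t), 4*t*exp(4*t), -t*exp(4*t)]
  [-10*t*exp(4*t), -8*t*exp(4*t) + exp(4*t), 2*t*exp(4*t)]
  [-15*t*exp(4*t), -12*t*exp(4*t), 3*t*exp(4*t) + exp(4*t)]

Strategy: write B = P · J · P⁻¹ where J is a Jordan canonical form, so e^{tB} = P · e^{tJ} · P⁻¹, and e^{tJ} can be computed block-by-block.

B has Jordan form
J =
  [4, 1, 0]
  [0, 4, 0]
  [0, 0, 4]
(up to reordering of blocks).

Per-block formulas:
  For a 2×2 Jordan block J_2(4): exp(t · J_2(4)) = e^(4t)·(I + t·N), where N is the 2×2 nilpotent shift.
  For a 1×1 block at λ = 4: exp(t · [4]) = [e^(4t)].

After assembling e^{tJ} and conjugating by P, we get:

e^{tB} =
  [5*t*exp(4*t) + exp(4*t), 4*t*exp(4*t), -t*exp(4*t)]
  [-10*t*exp(4*t), -8*t*exp(4*t) + exp(4*t), 2*t*exp(4*t)]
  [-15*t*exp(4*t), -12*t*exp(4*t), 3*t*exp(4*t) + exp(4*t)]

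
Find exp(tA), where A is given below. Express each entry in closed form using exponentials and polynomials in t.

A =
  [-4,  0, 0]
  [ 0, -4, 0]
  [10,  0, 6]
e^{tA} =
  [exp(-4*t), 0, 0]
  [0, exp(-4*t), 0]
  [exp(6*t) - exp(-4*t), 0, exp(6*t)]

Strategy: write A = P · J · P⁻¹ where J is a Jordan canonical form, so e^{tA} = P · e^{tJ} · P⁻¹, and e^{tJ} can be computed block-by-block.

A has Jordan form
J =
  [-4,  0, 0]
  [ 0, -4, 0]
  [ 0,  0, 6]
(up to reordering of blocks).

Per-block formulas:
  For a 1×1 block at λ = -4: exp(t · [-4]) = [e^(-4t)].
  For a 1×1 block at λ = 6: exp(t · [6]) = [e^(6t)].

After assembling e^{tJ} and conjugating by P, we get:

e^{tA} =
  [exp(-4*t), 0, 0]
  [0, exp(-4*t), 0]
  [exp(6*t) - exp(-4*t), 0, exp(6*t)]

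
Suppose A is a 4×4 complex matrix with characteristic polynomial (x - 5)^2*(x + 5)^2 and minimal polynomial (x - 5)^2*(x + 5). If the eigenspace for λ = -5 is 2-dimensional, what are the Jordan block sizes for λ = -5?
Block sizes for λ = -5: [1, 1]

Step 1 — from the characteristic polynomial, algebraic multiplicity of λ = -5 is 2. From dim ker(A − (-5)·I) = 2, there are exactly 2 Jordan blocks for λ = -5.
Step 2 — from the minimal polynomial, the factor (x + 5) tells us the largest block for λ = -5 has size 1.
Step 3 — with total size 2, 2 blocks, and largest block 1, the block sizes (in nonincreasing order) are [1, 1].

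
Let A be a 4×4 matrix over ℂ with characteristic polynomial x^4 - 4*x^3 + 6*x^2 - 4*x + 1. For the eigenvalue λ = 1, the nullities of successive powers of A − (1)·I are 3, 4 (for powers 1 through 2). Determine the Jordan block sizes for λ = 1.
Block sizes for λ = 1: [2, 1, 1]

From the dimensions of kernels of powers, the number of Jordan blocks of size at least j is d_j − d_{j−1} where d_j = dim ker(N^j) (with d_0 = 0). Computing the differences gives [3, 1].
The number of blocks of size exactly k is (#blocks of size ≥ k) − (#blocks of size ≥ k + 1), so the partition is: 2 block(s) of size 1, 1 block(s) of size 2.
In nonincreasing order the block sizes are [2, 1, 1].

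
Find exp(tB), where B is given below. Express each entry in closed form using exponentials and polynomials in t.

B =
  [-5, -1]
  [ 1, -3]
e^{tB} =
  [-t*exp(-4*t) + exp(-4*t), -t*exp(-4*t)]
  [t*exp(-4*t), t*exp(-4*t) + exp(-4*t)]

Strategy: write B = P · J · P⁻¹ where J is a Jordan canonical form, so e^{tB} = P · e^{tJ} · P⁻¹, and e^{tJ} can be computed block-by-block.

B has Jordan form
J =
  [-4,  1]
  [ 0, -4]
(up to reordering of blocks).

Per-block formulas:
  For a 2×2 Jordan block J_2(-4): exp(t · J_2(-4)) = e^(-4t)·(I + t·N), where N is the 2×2 nilpotent shift.

After assembling e^{tJ} and conjugating by P, we get:

e^{tB} =
  [-t*exp(-4*t) + exp(-4*t), -t*exp(-4*t)]
  [t*exp(-4*t), t*exp(-4*t) + exp(-4*t)]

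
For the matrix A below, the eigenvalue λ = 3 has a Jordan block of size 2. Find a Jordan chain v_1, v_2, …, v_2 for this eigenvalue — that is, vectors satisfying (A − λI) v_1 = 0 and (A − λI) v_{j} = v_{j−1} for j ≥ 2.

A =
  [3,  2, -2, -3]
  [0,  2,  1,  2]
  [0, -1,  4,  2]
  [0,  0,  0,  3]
A Jordan chain for λ = 3 of length 2:
v_1 = (2, -1, -1, 0)ᵀ
v_2 = (0, 1, 0, 0)ᵀ

Let N = A − (3)·I. We want v_2 with N^2 v_2 = 0 but N^1 v_2 ≠ 0; then v_{j-1} := N · v_j for j = 2, …, 2.

Pick v_2 = (0, 1, 0, 0)ᵀ.
Then v_1 = N · v_2 = (2, -1, -1, 0)ᵀ.

Sanity check: (A − (3)·I) v_1 = (0, 0, 0, 0)ᵀ = 0. ✓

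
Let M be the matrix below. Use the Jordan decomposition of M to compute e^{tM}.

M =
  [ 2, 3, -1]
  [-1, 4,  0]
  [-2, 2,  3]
e^{tM} =
  [-t*exp(3*t) + exp(3*t), -t^2*exp(3*t) + 3*t*exp(3*t), t^2*exp(3*t)/2 - t*exp(3*t)]
  [-t*exp(3*t), -t^2*exp(3*t) + t*exp(3*t) + exp(3*t), t^2*exp(3*t)/2]
  [-2*t*exp(3*t), -2*t^2*exp(3*t) + 2*t*exp(3*t), t^2*exp(3*t) + exp(3*t)]

Strategy: write M = P · J · P⁻¹ where J is a Jordan canonical form, so e^{tM} = P · e^{tJ} · P⁻¹, and e^{tJ} can be computed block-by-block.

M has Jordan form
J =
  [3, 1, 0]
  [0, 3, 1]
  [0, 0, 3]
(up to reordering of blocks).

Per-block formulas:
  For a 3×3 Jordan block J_3(3): exp(t · J_3(3)) = e^(3t)·(I + t·N + (t^2/2)·N^2), where N is the 3×3 nilpotent shift.

After assembling e^{tJ} and conjugating by P, we get:

e^{tM} =
  [-t*exp(3*t) + exp(3*t), -t^2*exp(3*t) + 3*t*exp(3*t), t^2*exp(3*t)/2 - t*exp(3*t)]
  [-t*exp(3*t), -t^2*exp(3*t) + t*exp(3*t) + exp(3*t), t^2*exp(3*t)/2]
  [-2*t*exp(3*t), -2*t^2*exp(3*t) + 2*t*exp(3*t), t^2*exp(3*t) + exp(3*t)]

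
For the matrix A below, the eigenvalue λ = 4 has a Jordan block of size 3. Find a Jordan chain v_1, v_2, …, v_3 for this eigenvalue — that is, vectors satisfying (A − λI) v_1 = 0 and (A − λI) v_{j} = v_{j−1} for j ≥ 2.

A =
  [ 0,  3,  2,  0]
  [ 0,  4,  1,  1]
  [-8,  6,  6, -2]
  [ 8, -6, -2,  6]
A Jordan chain for λ = 4 of length 3:
v_1 = (-1, 0, -2, 2)ᵀ
v_2 = (2, 1, 2, -2)ᵀ
v_3 = (0, 0, 1, 0)ᵀ

Let N = A − (4)·I. We want v_3 with N^3 v_3 = 0 but N^2 v_3 ≠ 0; then v_{j-1} := N · v_j for j = 3, …, 2.

Pick v_3 = (0, 0, 1, 0)ᵀ.
Then v_2 = N · v_3 = (2, 1, 2, -2)ᵀ.
Then v_1 = N · v_2 = (-1, 0, -2, 2)ᵀ.

Sanity check: (A − (4)·I) v_1 = (0, 0, 0, 0)ᵀ = 0. ✓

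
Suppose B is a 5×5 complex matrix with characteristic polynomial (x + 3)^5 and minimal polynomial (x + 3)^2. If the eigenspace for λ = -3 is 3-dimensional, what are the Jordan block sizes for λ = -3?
Block sizes for λ = -3: [2, 2, 1]

Step 1 — from the characteristic polynomial, algebraic multiplicity of λ = -3 is 5. From dim ker(B − (-3)·I) = 3, there are exactly 3 Jordan blocks for λ = -3.
Step 2 — from the minimal polynomial, the factor (x + 3)^2 tells us the largest block for λ = -3 has size 2.
Step 3 — with total size 5, 3 blocks, and largest block 2, the block sizes (in nonincreasing order) are [2, 2, 1].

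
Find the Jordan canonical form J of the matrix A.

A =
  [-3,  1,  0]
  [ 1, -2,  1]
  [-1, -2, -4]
J_3(-3)

The characteristic polynomial is
  det(x·I − A) = x^3 + 9*x^2 + 27*x + 27 = (x + 3)^3

Eigenvalues and multiplicities (the geometric multiplicity of λ is n − rank(A − λI), which equals the number of Jordan blocks for λ):
  λ = -3: algebraic multiplicity = 3, geometric multiplicity = 1

Determining the block sizes for each eigenvalue:
  λ = -3: one block (gm = 1), so the single block has size am = 3 → block sizes [3]

Assembling the blocks gives a Jordan form
J =
  [-3,  1,  0]
  [ 0, -3,  1]
  [ 0,  0, -3]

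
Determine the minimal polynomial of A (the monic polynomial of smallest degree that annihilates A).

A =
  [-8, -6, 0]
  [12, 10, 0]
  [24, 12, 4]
x^2 - 2*x - 8

The characteristic polynomial is χ_A(x) = (x - 4)^2*(x + 2), so the eigenvalues are known. The minimal polynomial is
  m_A(x) = Π_λ (x − λ)^{k_λ}
where k_λ is the size of the *largest* Jordan block for λ (equivalently, the smallest k with (A − λI)^k v = 0 for every generalised eigenvector v of λ).

  λ = -2: largest Jordan block has size 1, contributing (x + 2)
  λ = 4: largest Jordan block has size 1, contributing (x − 4)

So m_A(x) = (x - 4)*(x + 2) = x^2 - 2*x - 8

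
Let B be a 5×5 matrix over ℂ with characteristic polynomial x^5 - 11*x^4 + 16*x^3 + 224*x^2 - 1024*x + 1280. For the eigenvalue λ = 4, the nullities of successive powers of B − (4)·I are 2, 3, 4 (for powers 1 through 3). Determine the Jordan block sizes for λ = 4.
Block sizes for λ = 4: [3, 1]

From the dimensions of kernels of powers, the number of Jordan blocks of size at least j is d_j − d_{j−1} where d_j = dim ker(N^j) (with d_0 = 0). Computing the differences gives [2, 1, 1].
The number of blocks of size exactly k is (#blocks of size ≥ k) − (#blocks of size ≥ k + 1), so the partition is: 1 block(s) of size 1, 1 block(s) of size 3.
In nonincreasing order the block sizes are [3, 1].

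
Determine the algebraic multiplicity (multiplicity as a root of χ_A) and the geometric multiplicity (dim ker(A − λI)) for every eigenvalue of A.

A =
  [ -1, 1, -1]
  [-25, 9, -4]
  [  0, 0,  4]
λ = 4: alg = 3, geom = 1

Step 1 — factor the characteristic polynomial to read off the algebraic multiplicities:
  χ_A(x) = (x - 4)^3

Step 2 — compute geometric multiplicities via the rank-nullity identity g(λ) = n − rank(A − λI):
  rank(A − (4)·I) = 2, so dim ker(A − (4)·I) = n − 2 = 1

Summary:
  λ = 4: algebraic multiplicity = 3, geometric multiplicity = 1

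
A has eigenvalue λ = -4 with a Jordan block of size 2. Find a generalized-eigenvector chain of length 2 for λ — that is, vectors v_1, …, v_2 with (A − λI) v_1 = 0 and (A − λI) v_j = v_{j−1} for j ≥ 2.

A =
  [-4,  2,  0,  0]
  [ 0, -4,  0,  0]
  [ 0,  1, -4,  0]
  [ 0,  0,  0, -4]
A Jordan chain for λ = -4 of length 2:
v_1 = (2, 0, 1, 0)ᵀ
v_2 = (0, 1, 0, 0)ᵀ

Let N = A − (-4)·I. We want v_2 with N^2 v_2 = 0 but N^1 v_2 ≠ 0; then v_{j-1} := N · v_j for j = 2, …, 2.

Pick v_2 = (0, 1, 0, 0)ᵀ.
Then v_1 = N · v_2 = (2, 0, 1, 0)ᵀ.

Sanity check: (A − (-4)·I) v_1 = (0, 0, 0, 0)ᵀ = 0. ✓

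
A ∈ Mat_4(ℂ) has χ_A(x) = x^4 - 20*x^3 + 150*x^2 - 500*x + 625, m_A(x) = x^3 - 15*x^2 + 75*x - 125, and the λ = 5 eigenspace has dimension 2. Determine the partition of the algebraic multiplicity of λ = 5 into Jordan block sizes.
Block sizes for λ = 5: [3, 1]

Step 1 — from the characteristic polynomial, algebraic multiplicity of λ = 5 is 4. From dim ker(A − (5)·I) = 2, there are exactly 2 Jordan blocks for λ = 5.
Step 2 — from the minimal polynomial, the factor (x − 5)^3 tells us the largest block for λ = 5 has size 3.
Step 3 — with total size 4, 2 blocks, and largest block 3, the block sizes (in nonincreasing order) are [3, 1].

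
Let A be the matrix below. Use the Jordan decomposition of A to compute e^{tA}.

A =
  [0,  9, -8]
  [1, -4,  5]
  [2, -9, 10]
e^{tA} =
  [-3*t^2*exp(2*t)/2 - 2*t*exp(2*t) + exp(2*t), 9*t*exp(2*t), -3*t^2*exp(2*t)/2 - 8*t*exp(2*t)]
  [t^2*exp(2*t) + t*exp(2*t), -6*t*exp(2*t) + exp(2*t), t^2*exp(2*t) + 5*t*exp(2*t)]
  [3*t^2*exp(2*t)/2 + 2*t*exp(2*t), -9*t*exp(2*t), 3*t^2*exp(2*t)/2 + 8*t*exp(2*t) + exp(2*t)]

Strategy: write A = P · J · P⁻¹ where J is a Jordan canonical form, so e^{tA} = P · e^{tJ} · P⁻¹, and e^{tJ} can be computed block-by-block.

A has Jordan form
J =
  [2, 1, 0]
  [0, 2, 1]
  [0, 0, 2]
(up to reordering of blocks).

Per-block formulas:
  For a 3×3 Jordan block J_3(2): exp(t · J_3(2)) = e^(2t)·(I + t·N + (t^2/2)·N^2), where N is the 3×3 nilpotent shift.

After assembling e^{tJ} and conjugating by P, we get:

e^{tA} =
  [-3*t^2*exp(2*t)/2 - 2*t*exp(2*t) + exp(2*t), 9*t*exp(2*t), -3*t^2*exp(2*t)/2 - 8*t*exp(2*t)]
  [t^2*exp(2*t) + t*exp(2*t), -6*t*exp(2*t) + exp(2*t), t^2*exp(2*t) + 5*t*exp(2*t)]
  [3*t^2*exp(2*t)/2 + 2*t*exp(2*t), -9*t*exp(2*t), 3*t^2*exp(2*t)/2 + 8*t*exp(2*t) + exp(2*t)]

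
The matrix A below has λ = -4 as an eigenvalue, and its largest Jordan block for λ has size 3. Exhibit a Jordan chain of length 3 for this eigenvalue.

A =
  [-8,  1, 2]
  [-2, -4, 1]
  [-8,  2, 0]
A Jordan chain for λ = -4 of length 3:
v_1 = (-2, 0, -4)ᵀ
v_2 = (-4, -2, -8)ᵀ
v_3 = (1, 0, 0)ᵀ

Let N = A − (-4)·I. We want v_3 with N^3 v_3 = 0 but N^2 v_3 ≠ 0; then v_{j-1} := N · v_j for j = 3, …, 2.

Pick v_3 = (1, 0, 0)ᵀ.
Then v_2 = N · v_3 = (-4, -2, -8)ᵀ.
Then v_1 = N · v_2 = (-2, 0, -4)ᵀ.

Sanity check: (A − (-4)·I) v_1 = (0, 0, 0)ᵀ = 0. ✓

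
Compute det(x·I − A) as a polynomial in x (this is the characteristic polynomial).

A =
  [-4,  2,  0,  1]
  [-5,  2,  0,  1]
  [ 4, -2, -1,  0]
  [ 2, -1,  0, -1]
x^4 + 4*x^3 + 6*x^2 + 4*x + 1

Expanding det(x·I − A) (e.g. by cofactor expansion or by noting that A is similar to its Jordan form J, which has the same characteristic polynomial as A) gives
  χ_A(x) = x^4 + 4*x^3 + 6*x^2 + 4*x + 1
which factors as (x + 1)^4. The eigenvalues (with algebraic multiplicities) are λ = -1 with multiplicity 4.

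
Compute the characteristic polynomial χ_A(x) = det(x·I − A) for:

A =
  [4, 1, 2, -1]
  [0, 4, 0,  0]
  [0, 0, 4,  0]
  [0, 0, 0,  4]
x^4 - 16*x^3 + 96*x^2 - 256*x + 256

Expanding det(x·I − A) (e.g. by cofactor expansion or by noting that A is similar to its Jordan form J, which has the same characteristic polynomial as A) gives
  χ_A(x) = x^4 - 16*x^3 + 96*x^2 - 256*x + 256
which factors as (x - 4)^4. The eigenvalues (with algebraic multiplicities) are λ = 4 with multiplicity 4.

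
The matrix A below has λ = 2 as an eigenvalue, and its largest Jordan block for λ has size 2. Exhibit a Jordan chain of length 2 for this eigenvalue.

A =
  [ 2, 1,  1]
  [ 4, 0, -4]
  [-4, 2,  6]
A Jordan chain for λ = 2 of length 2:
v_1 = (1, -2, 2)ᵀ
v_2 = (0, 1, 0)ᵀ

Let N = A − (2)·I. We want v_2 with N^2 v_2 = 0 but N^1 v_2 ≠ 0; then v_{j-1} := N · v_j for j = 2, …, 2.

Pick v_2 = (0, 1, 0)ᵀ.
Then v_1 = N · v_2 = (1, -2, 2)ᵀ.

Sanity check: (A − (2)·I) v_1 = (0, 0, 0)ᵀ = 0. ✓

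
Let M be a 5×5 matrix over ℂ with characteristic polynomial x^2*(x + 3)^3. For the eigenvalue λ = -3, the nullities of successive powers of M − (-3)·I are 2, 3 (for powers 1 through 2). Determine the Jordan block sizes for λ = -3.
Block sizes for λ = -3: [2, 1]

From the dimensions of kernels of powers, the number of Jordan blocks of size at least j is d_j − d_{j−1} where d_j = dim ker(N^j) (with d_0 = 0). Computing the differences gives [2, 1].
The number of blocks of size exactly k is (#blocks of size ≥ k) − (#blocks of size ≥ k + 1), so the partition is: 1 block(s) of size 1, 1 block(s) of size 2.
In nonincreasing order the block sizes are [2, 1].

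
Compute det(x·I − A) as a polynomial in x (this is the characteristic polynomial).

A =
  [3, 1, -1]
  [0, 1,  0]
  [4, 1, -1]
x^3 - 3*x^2 + 3*x - 1

Expanding det(x·I − A) (e.g. by cofactor expansion or by noting that A is similar to its Jordan form J, which has the same characteristic polynomial as A) gives
  χ_A(x) = x^3 - 3*x^2 + 3*x - 1
which factors as (x - 1)^3. The eigenvalues (with algebraic multiplicities) are λ = 1 with multiplicity 3.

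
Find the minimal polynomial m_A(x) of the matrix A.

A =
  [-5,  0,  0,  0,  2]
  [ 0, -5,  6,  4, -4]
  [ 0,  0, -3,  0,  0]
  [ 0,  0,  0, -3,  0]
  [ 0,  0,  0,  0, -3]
x^2 + 8*x + 15

The characteristic polynomial is χ_A(x) = (x + 3)^3*(x + 5)^2, so the eigenvalues are known. The minimal polynomial is
  m_A(x) = Π_λ (x − λ)^{k_λ}
where k_λ is the size of the *largest* Jordan block for λ (equivalently, the smallest k with (A − λI)^k v = 0 for every generalised eigenvector v of λ).

  λ = -5: largest Jordan block has size 1, contributing (x + 5)
  λ = -3: largest Jordan block has size 1, contributing (x + 3)

So m_A(x) = (x + 3)*(x + 5) = x^2 + 8*x + 15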